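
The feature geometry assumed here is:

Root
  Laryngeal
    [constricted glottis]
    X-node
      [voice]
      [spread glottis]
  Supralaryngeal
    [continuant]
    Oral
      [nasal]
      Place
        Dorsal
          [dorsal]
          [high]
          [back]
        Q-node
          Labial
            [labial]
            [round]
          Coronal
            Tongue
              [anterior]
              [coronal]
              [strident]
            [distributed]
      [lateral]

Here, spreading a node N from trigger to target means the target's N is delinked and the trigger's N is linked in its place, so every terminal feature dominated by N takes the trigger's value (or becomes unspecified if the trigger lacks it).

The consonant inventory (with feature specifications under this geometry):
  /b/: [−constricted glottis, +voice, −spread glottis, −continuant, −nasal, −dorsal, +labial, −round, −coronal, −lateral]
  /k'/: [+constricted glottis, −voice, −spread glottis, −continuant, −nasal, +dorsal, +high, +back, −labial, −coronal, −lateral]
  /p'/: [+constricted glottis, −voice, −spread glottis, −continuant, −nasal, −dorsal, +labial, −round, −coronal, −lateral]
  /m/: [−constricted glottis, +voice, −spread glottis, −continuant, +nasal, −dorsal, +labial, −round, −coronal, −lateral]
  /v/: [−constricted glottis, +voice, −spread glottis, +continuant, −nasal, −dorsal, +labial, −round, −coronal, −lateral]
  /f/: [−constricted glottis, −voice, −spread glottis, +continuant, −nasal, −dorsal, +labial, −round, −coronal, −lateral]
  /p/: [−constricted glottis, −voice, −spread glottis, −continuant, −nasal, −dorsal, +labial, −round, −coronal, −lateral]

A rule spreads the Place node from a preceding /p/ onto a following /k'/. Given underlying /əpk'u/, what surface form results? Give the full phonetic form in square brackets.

Terminals under Place in this geometry: [dorsal], [high], [back], [labial], [round], [anterior], [coronal], [strident], [distributed].
After delinking /k'/'s Place and linking /p/'s, the affected terminals become [−dorsal], [+labial], [−round], [−coronal]; [constricted glottis], [voice], [spread glottis], … (outside Place) are retained from /k'/.
This feature bundle is that of [p'], so /əpk'u/ surfaces as [əpp'u].

[əpp'u]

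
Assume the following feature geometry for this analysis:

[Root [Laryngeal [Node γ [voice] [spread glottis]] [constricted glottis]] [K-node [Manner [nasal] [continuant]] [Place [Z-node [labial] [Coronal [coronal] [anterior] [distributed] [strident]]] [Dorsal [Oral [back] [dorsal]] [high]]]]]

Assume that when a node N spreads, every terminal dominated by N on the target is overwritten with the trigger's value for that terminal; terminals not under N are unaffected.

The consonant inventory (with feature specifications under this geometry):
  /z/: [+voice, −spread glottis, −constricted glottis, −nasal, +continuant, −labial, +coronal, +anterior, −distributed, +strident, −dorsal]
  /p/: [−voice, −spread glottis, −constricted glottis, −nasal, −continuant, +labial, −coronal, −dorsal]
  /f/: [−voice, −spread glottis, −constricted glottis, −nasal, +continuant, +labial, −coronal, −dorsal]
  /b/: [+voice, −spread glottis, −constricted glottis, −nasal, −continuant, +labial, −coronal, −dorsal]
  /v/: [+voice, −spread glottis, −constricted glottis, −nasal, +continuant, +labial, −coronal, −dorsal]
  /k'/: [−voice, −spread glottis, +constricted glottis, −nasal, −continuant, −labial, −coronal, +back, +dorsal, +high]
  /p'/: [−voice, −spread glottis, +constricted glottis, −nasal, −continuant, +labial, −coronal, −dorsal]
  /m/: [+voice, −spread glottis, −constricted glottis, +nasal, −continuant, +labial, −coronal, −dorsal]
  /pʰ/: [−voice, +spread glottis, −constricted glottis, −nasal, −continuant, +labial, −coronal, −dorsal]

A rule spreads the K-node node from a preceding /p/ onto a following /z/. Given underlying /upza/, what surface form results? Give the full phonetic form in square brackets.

[upba]

The K-node node dominates the terminals [nasal], [continuant], [labial], [coronal], [anterior], [distributed], [strident], [back], [dorsal], [high].
Spreading K-node from /p/ onto /z/ replaces those values with /p/'s: [−nasal], [−continuant], [+labial], [−coronal], [−dorsal]. Features outside K-node ([voice], [spread glottis], [constricted glottis]) stay as in /z/.
Among the inventory, only /b/ has exactly this specification, giving the surface form [upba].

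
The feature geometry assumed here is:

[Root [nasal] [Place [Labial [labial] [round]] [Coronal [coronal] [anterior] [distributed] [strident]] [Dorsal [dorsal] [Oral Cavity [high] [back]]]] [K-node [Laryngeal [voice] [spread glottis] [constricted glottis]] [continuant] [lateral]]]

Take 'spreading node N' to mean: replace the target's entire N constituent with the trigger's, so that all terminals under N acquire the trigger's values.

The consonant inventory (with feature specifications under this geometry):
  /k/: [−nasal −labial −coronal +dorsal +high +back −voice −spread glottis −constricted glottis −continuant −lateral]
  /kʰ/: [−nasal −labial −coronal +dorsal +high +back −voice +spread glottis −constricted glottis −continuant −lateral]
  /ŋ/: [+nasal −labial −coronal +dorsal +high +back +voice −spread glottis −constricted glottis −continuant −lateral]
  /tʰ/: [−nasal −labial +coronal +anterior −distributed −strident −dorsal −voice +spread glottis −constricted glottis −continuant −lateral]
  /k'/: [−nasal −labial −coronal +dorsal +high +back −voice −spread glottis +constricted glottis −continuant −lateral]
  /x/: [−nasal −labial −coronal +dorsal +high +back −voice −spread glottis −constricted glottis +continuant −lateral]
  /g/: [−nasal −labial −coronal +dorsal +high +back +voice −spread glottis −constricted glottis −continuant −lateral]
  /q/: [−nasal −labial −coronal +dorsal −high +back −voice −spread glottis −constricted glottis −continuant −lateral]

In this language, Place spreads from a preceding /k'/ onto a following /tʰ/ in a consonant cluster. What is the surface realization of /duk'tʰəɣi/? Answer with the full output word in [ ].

Place immediately or transitively dominates [labial], [round], [coronal], [anterior], [distributed], [strident], [dorsal], [high], [back].
Spreading Place from /k'/ onto /tʰ/ replaces those values with /k'/'s: [−labial], [−coronal], [+dorsal], [+high], [+back]. Features outside Place ([nasal], [voice], [spread glottis], …) stay as in /tʰ/.
Among the inventory, only /kʰ/ has exactly this specification, giving the surface form [duk'kʰəɣi].

[duk'kʰəɣi]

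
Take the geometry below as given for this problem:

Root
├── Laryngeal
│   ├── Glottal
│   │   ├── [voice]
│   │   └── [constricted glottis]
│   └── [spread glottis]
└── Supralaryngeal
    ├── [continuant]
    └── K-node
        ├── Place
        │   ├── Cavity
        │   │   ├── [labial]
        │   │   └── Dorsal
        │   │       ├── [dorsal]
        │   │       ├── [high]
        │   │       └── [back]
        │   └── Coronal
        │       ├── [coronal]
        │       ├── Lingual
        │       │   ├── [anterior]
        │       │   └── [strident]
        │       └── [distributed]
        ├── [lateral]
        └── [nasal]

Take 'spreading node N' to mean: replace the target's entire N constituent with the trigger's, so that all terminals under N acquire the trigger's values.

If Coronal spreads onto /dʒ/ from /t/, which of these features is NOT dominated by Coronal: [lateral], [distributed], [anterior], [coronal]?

Under this geometry, Coronal contains [coronal], [anterior], [strident], [distributed].
Of the listed options, [distributed], [coronal], [anterior] are among these and would be overwritten by spreading Coronal.
But [lateral] is a dependent of K-node, outside Coronal; it is therefore untouched by the spreading.

[lateral]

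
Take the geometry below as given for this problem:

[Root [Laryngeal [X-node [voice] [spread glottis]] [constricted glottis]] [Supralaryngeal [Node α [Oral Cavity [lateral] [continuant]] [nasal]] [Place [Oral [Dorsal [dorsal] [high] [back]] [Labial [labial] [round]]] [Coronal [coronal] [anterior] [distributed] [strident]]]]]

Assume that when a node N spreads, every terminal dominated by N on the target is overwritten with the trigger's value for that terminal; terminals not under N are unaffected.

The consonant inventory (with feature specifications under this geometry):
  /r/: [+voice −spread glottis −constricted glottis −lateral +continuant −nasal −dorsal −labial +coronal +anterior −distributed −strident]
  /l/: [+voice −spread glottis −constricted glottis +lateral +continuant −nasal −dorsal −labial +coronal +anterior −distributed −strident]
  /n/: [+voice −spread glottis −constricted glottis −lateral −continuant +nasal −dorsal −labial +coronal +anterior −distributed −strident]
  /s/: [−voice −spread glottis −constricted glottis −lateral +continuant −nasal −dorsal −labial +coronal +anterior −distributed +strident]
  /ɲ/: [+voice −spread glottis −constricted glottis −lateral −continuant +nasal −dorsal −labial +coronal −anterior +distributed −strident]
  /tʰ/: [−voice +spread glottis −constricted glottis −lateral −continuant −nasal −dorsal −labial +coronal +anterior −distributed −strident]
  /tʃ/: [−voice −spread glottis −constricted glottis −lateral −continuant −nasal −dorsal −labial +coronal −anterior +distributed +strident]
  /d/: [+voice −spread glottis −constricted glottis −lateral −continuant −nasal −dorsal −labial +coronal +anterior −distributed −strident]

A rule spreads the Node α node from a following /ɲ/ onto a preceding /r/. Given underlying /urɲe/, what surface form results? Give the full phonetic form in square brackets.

The Node α node dominates the terminals [lateral], [continuant], [nasal].
After delinking /r/'s Node α and linking /ɲ/'s, the affected terminals become [−lateral], [−continuant], [+nasal]; [voice], [spread glottis], [constricted glottis], … (outside Node α) are retained from /r/.
This feature bundle is that of [n], so /urɲe/ surfaces as [unɲe].

[unɲe]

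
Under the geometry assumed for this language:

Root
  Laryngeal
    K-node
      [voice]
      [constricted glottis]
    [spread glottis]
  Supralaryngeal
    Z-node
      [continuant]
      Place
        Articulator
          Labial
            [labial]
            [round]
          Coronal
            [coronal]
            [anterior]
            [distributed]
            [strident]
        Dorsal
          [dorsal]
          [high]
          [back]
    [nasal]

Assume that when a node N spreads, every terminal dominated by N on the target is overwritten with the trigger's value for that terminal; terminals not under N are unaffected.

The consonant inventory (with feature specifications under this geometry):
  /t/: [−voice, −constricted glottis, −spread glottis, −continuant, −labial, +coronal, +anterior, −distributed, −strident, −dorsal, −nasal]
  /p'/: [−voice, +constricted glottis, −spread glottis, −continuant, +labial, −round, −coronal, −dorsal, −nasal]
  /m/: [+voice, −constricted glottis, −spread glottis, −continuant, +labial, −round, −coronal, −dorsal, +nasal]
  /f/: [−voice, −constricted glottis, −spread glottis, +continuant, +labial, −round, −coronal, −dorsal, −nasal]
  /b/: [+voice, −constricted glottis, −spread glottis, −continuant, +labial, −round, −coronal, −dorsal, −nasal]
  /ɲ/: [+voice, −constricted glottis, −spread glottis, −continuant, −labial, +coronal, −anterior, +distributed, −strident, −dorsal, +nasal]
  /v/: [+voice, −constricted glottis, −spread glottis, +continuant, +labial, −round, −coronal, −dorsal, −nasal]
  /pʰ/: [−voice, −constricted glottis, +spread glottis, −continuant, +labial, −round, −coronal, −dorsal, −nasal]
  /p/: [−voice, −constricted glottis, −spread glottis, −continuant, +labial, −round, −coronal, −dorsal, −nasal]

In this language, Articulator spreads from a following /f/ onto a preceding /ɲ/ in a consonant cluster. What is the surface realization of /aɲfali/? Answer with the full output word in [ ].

Articulator immediately or transitively dominates [labial], [round], [coronal], [anterior], [distributed], [strident].
The target acquires /f/'s values for everything under Articulator — [+labial], [−round], [−coronal] — while keeping its own [voice], [constricted glottis], [spread glottis], ….
The resulting bundle matches /m/ in the inventory; substituting it for /ɲ/ gives [amfali].

[amfali]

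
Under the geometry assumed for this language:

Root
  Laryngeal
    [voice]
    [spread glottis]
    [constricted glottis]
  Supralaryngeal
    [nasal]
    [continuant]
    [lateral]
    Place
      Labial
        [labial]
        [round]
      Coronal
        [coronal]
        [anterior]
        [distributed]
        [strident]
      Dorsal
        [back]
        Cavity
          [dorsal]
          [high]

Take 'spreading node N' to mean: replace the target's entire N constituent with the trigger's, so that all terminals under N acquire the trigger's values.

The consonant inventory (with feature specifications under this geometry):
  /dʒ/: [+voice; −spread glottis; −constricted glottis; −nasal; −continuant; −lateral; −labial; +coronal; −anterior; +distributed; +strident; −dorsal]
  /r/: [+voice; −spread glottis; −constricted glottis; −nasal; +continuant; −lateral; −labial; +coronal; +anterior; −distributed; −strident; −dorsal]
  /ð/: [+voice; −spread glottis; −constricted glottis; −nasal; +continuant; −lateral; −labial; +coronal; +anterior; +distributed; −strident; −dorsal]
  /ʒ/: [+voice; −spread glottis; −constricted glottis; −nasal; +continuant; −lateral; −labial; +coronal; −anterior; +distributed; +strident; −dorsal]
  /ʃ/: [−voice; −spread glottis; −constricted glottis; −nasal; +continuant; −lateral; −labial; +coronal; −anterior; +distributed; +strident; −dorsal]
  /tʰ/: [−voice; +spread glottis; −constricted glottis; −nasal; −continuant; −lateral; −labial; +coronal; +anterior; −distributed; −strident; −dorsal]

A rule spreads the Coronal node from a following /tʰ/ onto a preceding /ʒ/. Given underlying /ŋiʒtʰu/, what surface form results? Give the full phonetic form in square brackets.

The Coronal node dominates the terminals [coronal], [anterior], [distributed], [strident].
The target acquires /tʰ/'s values for everything under Coronal — [+coronal], [+anterior], [−distributed], [−strident] — while keeping its own [voice], [spread glottis], [constricted glottis], ….
This feature bundle is that of [r], so /ŋiʒtʰu/ surfaces as [ŋirtʰu].

[ŋirtʰu]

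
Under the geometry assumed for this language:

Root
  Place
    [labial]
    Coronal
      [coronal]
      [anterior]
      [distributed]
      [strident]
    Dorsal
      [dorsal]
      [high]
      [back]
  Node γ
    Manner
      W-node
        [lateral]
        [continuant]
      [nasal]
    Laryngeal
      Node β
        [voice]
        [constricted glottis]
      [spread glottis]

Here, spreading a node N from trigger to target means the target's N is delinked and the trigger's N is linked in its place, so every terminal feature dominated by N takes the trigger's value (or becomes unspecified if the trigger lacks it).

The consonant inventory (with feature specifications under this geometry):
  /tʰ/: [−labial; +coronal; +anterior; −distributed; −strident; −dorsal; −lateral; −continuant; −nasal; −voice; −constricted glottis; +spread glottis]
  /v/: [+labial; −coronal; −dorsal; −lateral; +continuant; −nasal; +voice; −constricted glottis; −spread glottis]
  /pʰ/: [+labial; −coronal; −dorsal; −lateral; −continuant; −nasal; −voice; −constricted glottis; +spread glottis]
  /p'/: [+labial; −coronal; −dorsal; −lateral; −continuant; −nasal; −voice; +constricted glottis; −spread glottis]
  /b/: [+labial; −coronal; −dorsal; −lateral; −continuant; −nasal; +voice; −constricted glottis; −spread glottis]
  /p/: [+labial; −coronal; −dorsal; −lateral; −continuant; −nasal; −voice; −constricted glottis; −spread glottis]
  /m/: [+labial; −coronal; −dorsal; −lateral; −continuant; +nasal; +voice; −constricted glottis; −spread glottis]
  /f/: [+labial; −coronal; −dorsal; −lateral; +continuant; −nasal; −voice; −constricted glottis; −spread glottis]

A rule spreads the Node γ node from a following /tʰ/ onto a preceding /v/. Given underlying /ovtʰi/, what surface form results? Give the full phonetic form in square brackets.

[opʰtʰi]

Node γ immediately or transitively dominates [lateral], [continuant], [nasal], [voice], [constricted glottis], [spread glottis].
Spreading Node γ from /tʰ/ onto /v/ replaces those values with /tʰ/'s: [−lateral], [−continuant], [−nasal], [−voice], [−constricted glottis], [+spread glottis]. Features outside Node γ ([labial], [coronal], [dorsal]) stay as in /v/.
Among the inventory, only /pʰ/ has exactly this specification, giving the surface form [opʰtʰi].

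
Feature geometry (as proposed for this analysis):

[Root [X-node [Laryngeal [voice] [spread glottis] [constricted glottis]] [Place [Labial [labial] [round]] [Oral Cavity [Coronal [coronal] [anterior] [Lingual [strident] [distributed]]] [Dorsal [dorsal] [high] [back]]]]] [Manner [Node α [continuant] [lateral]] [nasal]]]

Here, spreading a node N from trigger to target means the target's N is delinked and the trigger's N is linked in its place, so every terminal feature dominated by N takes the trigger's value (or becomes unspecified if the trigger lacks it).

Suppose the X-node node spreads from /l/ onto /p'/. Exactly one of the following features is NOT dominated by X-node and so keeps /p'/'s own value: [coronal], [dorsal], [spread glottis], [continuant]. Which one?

[continuant]

The terminals dominated by X-node are [voice], [spread glottis], [constricted glottis], [labial], [round], [coronal], [anterior], [strident], [distributed], [dorsal], [high], [back].
Of the listed options, [dorsal], [spread glottis], [coronal] are among these and would be overwritten by spreading X-node.
But [continuant] is a dependent of Node α, outside X-node; it is therefore untouched by the spreading.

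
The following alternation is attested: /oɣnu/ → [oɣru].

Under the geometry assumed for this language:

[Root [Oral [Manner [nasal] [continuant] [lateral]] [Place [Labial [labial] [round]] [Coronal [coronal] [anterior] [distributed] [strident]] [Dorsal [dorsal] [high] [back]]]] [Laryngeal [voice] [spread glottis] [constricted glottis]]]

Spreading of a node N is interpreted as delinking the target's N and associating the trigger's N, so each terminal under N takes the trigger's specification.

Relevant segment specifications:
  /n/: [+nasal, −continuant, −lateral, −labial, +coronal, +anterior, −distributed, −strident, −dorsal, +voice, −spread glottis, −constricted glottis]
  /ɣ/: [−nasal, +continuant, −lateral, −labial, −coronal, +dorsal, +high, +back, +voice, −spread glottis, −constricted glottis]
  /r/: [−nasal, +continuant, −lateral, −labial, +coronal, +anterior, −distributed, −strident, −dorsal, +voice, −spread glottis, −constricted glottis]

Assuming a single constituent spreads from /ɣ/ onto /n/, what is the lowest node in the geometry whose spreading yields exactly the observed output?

Comparing /n/ with its surface form [r], the features that change are [nasal], [continuant].
In this geometry the lowest node dominating all of them is Manner: every daughter of Manner dominates only a proper subset, so no lower node suffices.
Delinking /n/'s Manner and associating /ɣ/'s Manner gives precisely the feature bundle of [r].
Since [dorsal], [coronal] are preserved even though /ɣ/ disagrees there, no node above Manner spread.

Manner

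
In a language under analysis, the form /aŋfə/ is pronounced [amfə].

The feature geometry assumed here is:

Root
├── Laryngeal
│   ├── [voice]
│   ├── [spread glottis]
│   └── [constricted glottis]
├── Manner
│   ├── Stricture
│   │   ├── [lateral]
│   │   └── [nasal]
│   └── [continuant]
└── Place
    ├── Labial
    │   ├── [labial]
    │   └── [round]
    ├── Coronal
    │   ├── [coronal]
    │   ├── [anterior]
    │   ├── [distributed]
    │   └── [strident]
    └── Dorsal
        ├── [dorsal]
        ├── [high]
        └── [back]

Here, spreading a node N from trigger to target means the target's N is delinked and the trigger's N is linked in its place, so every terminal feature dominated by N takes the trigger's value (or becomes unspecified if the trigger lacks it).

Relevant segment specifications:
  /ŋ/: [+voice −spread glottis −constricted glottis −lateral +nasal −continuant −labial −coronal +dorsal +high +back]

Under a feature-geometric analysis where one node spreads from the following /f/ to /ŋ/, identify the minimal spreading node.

Feature comparison: [labial], [round], [dorsal], [high], [back] differ between /ŋ/ and [m]; the remaining terminals match.
In this geometry the lowest node dominating all of them is Place: every daughter of Place dominates only a proper subset, so no lower node suffices.
Delinking /ŋ/'s Place and associating /f/'s Place gives precisely the feature bundle of [m].
Since [voice], [nasal] are preserved even though /f/ disagrees there, no node above Place spread.

Place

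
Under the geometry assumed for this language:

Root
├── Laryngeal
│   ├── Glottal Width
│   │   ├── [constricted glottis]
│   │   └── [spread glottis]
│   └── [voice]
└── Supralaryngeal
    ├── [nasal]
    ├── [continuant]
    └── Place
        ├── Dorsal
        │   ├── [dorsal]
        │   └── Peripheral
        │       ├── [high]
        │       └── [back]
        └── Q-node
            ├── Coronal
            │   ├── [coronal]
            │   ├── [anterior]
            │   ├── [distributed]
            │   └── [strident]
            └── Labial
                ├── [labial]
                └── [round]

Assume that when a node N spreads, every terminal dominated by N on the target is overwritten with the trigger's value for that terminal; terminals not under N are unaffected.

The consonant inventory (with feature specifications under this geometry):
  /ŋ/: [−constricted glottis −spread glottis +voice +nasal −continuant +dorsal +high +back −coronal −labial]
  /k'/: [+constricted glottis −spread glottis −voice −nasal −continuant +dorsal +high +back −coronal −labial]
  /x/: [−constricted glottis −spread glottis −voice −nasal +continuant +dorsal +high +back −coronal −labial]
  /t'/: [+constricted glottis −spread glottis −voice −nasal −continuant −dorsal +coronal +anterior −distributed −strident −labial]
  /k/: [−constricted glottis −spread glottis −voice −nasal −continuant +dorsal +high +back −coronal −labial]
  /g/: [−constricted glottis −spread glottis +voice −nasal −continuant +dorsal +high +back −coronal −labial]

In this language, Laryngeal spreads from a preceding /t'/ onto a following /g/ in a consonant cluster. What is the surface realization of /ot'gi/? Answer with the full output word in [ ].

[ot'k'i]

Laryngeal immediately or transitively dominates [constricted glottis], [spread glottis], [voice].
Spreading Laryngeal from /t'/ onto /g/ replaces those values with /t'/'s: [+constricted glottis], [−spread glottis], [−voice]. Features outside Laryngeal ([nasal], [continuant], [dorsal], …) stay as in /g/.
Among the inventory, only /k'/ has exactly this specification, giving the surface form [ot'k'i].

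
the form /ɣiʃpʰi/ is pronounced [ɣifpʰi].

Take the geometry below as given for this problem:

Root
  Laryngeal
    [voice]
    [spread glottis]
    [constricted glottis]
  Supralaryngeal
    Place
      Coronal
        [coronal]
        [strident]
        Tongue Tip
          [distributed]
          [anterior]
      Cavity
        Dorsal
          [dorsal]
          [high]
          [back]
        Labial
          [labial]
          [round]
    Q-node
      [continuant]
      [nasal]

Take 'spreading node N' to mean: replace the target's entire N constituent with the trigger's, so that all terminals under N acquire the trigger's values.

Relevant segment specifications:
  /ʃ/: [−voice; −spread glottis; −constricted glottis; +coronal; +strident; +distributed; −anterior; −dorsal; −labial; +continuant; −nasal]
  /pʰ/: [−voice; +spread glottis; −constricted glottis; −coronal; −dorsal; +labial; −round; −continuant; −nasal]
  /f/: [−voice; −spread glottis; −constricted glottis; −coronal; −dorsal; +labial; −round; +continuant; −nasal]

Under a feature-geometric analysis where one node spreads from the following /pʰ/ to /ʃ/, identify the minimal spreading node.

Feature comparison: [labial], [round], [coronal], [anterior], [distributed], [strident] differ between /ʃ/ and [f]; the remaining terminals match.
In this geometry the lowest node dominating all of them is Place: every daughter of Place dominates only a proper subset, so no lower node suffices.
If Place spreads, every terminal under it takes /pʰ/'s value, producing [f] as observed.
[continuant] — on which /pʰ/ differs from /ʃ/ — is unchanged, so neither Supralaryngeal nor anything higher can have spread; the constituent is no larger than Place.

Place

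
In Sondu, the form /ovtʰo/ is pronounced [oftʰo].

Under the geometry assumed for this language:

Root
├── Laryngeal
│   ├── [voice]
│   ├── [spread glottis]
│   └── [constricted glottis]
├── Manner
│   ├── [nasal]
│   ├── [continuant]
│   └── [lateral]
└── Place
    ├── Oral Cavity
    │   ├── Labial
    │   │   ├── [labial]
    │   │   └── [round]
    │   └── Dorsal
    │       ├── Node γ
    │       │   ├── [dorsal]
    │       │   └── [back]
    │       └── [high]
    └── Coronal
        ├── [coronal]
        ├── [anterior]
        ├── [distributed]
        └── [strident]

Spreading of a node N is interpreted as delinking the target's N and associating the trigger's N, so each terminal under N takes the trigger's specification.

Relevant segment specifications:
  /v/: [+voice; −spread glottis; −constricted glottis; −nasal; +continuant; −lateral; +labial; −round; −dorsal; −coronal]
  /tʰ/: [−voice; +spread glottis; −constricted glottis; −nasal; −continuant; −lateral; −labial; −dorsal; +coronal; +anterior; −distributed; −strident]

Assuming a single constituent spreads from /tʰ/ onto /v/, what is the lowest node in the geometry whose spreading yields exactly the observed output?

[voice]

Feature comparison: [voice] differs between /v/ and [f]; the remaining terminals match.
Since just one terminal is affected and it takes /tʰ/'s value, spreading the terminal [voice] alone is sufficient and minimal.
[spread glottis] — on which /tʰ/ differs from /v/ — is unchanged, so neither Laryngeal nor anything higher can have spread; the constituent is no larger than [voice].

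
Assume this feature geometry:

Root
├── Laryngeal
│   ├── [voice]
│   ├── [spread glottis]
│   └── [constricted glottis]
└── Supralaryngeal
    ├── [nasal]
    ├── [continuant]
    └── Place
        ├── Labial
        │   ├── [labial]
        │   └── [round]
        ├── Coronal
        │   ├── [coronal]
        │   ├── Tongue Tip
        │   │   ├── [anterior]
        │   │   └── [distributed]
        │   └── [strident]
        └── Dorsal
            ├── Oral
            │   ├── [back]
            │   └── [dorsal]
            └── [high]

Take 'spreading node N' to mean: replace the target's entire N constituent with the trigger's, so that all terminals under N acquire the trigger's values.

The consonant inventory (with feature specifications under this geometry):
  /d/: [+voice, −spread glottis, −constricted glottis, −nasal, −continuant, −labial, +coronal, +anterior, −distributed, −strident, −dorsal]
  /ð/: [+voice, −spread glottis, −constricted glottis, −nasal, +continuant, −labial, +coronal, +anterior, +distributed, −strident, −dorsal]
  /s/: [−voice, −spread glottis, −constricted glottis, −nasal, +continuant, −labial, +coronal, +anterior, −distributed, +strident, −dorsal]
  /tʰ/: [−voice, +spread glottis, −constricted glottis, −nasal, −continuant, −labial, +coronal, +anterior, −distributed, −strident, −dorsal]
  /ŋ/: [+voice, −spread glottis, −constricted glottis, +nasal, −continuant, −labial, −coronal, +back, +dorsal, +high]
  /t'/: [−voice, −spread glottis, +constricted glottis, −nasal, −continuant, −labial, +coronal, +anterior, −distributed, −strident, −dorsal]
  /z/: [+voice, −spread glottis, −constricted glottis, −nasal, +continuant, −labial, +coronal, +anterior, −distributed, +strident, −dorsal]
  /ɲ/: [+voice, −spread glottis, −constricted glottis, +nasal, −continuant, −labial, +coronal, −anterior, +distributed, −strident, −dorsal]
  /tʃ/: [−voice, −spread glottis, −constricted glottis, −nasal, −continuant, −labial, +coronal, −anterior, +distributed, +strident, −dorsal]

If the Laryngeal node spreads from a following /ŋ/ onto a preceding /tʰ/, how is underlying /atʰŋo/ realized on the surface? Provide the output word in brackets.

The Laryngeal node dominates the terminals [voice], [spread glottis], [constricted glottis].
After delinking /tʰ/'s Laryngeal and linking /ŋ/'s, the affected terminals become [+voice], [−spread glottis], [−constricted glottis]; [nasal], [continuant], [labial], … (outside Laryngeal) are retained from /tʰ/.
This feature bundle is that of [d], so /atʰŋo/ surfaces as [adŋo].

[adŋo]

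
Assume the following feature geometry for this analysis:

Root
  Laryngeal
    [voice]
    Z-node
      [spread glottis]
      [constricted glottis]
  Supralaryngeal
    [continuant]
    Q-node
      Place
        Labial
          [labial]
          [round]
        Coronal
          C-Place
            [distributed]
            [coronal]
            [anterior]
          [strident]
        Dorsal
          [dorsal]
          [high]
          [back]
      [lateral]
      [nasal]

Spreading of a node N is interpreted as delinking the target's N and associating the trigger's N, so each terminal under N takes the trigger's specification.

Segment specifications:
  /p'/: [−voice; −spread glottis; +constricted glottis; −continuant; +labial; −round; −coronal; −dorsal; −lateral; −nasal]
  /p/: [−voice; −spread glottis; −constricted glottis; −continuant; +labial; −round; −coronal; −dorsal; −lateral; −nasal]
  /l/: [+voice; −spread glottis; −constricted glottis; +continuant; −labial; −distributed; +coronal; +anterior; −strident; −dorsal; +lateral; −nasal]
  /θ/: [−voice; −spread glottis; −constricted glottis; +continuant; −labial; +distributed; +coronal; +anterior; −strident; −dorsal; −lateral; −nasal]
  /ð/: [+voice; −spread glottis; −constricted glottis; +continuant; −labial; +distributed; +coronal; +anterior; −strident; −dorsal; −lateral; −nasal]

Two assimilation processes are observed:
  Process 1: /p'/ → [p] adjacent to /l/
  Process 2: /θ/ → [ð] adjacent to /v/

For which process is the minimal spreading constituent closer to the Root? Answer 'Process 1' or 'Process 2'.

In Process 1, [constricted glottis] changes, so the minimal spreading node is [constricted glottis] at depth 3.
In Process 2, [voice] changes, so the minimal spreading node is [voice] at depth 2.
[voice] is closer to Root than [constricted glottis], so Process 2 spreads the higher node.

Process 2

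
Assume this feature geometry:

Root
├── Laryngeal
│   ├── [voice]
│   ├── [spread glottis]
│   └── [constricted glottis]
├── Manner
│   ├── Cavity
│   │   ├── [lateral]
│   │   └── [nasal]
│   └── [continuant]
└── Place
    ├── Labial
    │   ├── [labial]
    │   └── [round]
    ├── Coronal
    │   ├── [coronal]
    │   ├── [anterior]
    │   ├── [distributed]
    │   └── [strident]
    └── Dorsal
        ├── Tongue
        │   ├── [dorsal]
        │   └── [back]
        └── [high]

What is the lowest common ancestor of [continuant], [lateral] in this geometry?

[continuant] lies under Manner (below Manner).
[lateral] lies under Cavity (below Manner).
The listed terminals split across distinct daughters of Manner, so Manner itself is the smallest node containing them all.

Manner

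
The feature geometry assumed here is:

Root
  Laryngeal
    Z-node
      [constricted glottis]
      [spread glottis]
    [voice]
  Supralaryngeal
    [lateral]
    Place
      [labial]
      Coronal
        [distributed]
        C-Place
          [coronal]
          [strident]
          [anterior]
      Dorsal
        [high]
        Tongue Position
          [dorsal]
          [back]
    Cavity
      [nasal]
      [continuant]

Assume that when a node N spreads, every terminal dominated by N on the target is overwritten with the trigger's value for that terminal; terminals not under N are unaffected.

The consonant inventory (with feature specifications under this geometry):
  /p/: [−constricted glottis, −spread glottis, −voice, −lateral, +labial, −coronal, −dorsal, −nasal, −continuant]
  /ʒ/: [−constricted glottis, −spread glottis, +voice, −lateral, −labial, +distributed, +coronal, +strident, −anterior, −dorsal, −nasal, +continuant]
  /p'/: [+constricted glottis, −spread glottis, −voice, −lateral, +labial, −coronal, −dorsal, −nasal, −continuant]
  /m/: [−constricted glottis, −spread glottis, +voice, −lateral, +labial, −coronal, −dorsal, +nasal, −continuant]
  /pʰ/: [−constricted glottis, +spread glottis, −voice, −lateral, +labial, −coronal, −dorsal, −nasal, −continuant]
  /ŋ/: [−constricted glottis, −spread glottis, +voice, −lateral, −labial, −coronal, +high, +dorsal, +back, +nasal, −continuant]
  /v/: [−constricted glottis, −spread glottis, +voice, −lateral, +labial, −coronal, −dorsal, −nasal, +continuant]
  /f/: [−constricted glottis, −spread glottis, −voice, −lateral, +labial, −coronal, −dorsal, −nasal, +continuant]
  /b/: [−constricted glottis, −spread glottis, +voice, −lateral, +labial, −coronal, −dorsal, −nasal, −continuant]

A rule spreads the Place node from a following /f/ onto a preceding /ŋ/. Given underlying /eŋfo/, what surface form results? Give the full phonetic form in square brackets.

The Place node dominates the terminals [labial], [distributed], [coronal], [strident], [anterior], [high], [dorsal], [back].
The target acquires /f/'s values for everything under Place — [+labial], [−coronal], [−dorsal] — while keeping its own [constricted glottis], [spread glottis], [voice], ….
Among the inventory, only /m/ has exactly this specification, giving the surface form [emfo].

[emfo]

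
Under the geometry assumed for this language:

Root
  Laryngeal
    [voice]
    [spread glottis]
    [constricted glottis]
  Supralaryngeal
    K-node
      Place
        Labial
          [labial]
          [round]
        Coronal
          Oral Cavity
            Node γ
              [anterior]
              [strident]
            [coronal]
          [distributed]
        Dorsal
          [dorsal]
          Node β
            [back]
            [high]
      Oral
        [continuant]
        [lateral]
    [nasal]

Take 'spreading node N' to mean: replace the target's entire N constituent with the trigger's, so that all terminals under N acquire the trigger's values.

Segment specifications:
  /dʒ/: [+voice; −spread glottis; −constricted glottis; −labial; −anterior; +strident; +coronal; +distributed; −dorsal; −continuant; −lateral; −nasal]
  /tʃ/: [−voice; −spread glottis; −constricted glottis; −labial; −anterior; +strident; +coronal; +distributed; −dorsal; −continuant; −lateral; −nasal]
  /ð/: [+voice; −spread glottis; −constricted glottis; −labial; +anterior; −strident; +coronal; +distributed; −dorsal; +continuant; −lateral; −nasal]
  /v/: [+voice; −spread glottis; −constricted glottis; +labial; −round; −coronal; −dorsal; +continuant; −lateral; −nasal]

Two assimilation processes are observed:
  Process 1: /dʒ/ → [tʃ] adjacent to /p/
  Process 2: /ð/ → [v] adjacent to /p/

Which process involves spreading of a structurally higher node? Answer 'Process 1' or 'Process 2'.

Process 1

Process 1 alters [voice]; the lowest dominating node is [voice] (depth 2 from Root).
Process 2: the features that change are [labial], [round], [coronal], [anterior], [distributed], [strident]; the minimal node is Place (depth 3).
[voice] is closer to Root than Place, so Process 1 spreads the higher node.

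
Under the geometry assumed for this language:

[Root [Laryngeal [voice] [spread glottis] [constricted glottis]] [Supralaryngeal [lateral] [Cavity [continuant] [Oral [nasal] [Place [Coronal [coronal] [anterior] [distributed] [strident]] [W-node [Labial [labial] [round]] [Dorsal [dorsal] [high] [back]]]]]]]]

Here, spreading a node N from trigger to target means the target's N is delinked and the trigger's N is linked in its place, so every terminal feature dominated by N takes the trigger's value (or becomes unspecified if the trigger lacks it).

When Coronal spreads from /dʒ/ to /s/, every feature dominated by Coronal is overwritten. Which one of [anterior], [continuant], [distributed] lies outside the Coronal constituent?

The terminals dominated by Coronal are [coronal], [anterior], [distributed], [strident].
Of the listed options, [distributed], [anterior] are among these and would be overwritten by spreading Coronal.
[continuant] attaches under Cavity, not under Coronal, so /s/ retains its own value for [continuant].

[continuant]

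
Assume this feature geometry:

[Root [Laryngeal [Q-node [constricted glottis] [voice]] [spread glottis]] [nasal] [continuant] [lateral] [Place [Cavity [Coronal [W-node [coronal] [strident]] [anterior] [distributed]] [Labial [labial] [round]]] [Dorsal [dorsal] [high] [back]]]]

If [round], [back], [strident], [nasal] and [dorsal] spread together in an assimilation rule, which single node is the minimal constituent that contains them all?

Root

[round]: Root → Place → Cavity → Labial → [round].
[back]: Root → Place → Dorsal → [back].
[strident]: Root → Place → Cavity → Coronal → W-node → [strident].
[nasal]: Root → [nasal].
[dorsal]: Root → Place → Dorsal → [dorsal].
The listed terminals split across distinct daughters of Root, so Root itself is the smallest node containing them all.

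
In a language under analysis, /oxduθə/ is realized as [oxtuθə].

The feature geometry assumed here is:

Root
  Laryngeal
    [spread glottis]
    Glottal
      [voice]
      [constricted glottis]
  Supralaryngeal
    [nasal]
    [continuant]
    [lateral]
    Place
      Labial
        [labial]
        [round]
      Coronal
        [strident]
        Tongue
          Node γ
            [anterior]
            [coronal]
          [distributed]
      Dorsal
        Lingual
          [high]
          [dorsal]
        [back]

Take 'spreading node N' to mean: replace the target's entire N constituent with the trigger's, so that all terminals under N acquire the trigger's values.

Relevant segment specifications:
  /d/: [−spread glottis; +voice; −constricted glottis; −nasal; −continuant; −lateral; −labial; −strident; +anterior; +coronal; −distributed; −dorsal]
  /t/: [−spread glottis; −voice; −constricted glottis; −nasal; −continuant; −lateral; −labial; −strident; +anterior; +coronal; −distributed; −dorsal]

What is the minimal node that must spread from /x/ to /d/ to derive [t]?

[voice]

Comparing /d/ with its surface form [t], the only feature that changes is [voice].
Only a single terminal changes, and /x/ supplies the new value, so [voice] itself is the minimal spreading constituent.
Features on which the two segments disagree outside [voice], such as [continuant], [coronal], are unchanged — nothing dominating them spread, and [voice] is the minimal sufficient constituent.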